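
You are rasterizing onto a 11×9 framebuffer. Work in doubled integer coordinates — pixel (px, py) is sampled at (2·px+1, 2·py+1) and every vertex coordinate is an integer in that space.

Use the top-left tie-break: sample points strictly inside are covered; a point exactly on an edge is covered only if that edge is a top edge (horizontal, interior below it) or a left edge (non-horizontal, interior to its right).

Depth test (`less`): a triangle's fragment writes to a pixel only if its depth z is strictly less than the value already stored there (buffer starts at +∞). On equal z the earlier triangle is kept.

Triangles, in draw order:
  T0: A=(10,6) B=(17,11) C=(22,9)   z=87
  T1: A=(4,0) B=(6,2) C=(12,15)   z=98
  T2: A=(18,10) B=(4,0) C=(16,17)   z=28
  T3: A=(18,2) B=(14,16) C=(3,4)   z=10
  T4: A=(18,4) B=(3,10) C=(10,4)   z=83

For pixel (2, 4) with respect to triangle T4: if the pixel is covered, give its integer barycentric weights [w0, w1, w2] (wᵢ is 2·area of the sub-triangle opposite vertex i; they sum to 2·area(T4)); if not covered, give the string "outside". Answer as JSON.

T0:
  2·area = 39  (B↔C swapped to make it positive)
  edge (10, 6)→(22, 9): d=(12,3) right/bottom  bias=-1
  edge (22, 9)→(17, 11): d=(-5,2) right/bottom  bias=-1
  edge (17, 11)→(10, 6): d=(-7,-5) top-left  bias=+0
    (1,0)@(3, 1): e=[-39,78,0] → ·  [on edge]
    (6,3)@(13, 7): e=[3,28,8] → █
    (7,3)@(15, 7): e=[-3,24,18] → ·
    (6,4)@(13, 9): e=[27,18,-6] → ·
    (7,4)@(15, 9): e=[21,14,4] → █
    (8,4)@(17, 9): e=[15,10,14] → █
    (9,4)@(19, 9): e=[9,6,24] → █
    (10,4)@(21, 9): e=[3,2,34] → █
    (7,5)@(15, 11): e=[45,4,-10] → ·
    (8,5)@(17, 11): e=[39,0,0] → ·  [on edge]
    (9,5)@(19, 11): e=[33,-4,10] → ·
    (10,5)@(21, 11): e=[27,-8,20] → ·
    (3,7)@(7, 15): e=[117,0,-78] → ·  [on edge]
  covered (5 px):
    · · · · · · · · · · ·
    · · · · · · · · · · ·
    · · · · · · · · · · ·
    · · · · · · █ · · · ·
    · · · · · · · █ █ █ █
    · · · · · · · · · · ·
    · · · · · · · · · · ·
    · · · · · · · · · · ·
    · · · · · · · · · · ·
T1:
  2·area = 14
  edge (4, 0)→(6, 2): d=(2,2) right/bottom  bias=-1
  edge (6, 2)→(12, 15): d=(6,13) right/bottom  bias=-1
  edge (12, 15)→(4, 0): d=(-8,-15) top-left  bias=+0
    (2,0)@(5, 1): e=[0,7,7] → ·  [on edge]
    (3,1)@(7, 3): e=[0,-7,21] → ·  [on edge]
    (3,2)@(7, 5): e=[4,5,5] → █
    (4,2)@(9, 5): e=[0,-21,35] → ·  [on edge]
    (3,3)@(7, 7): e=[8,17,-11] → ·
    (5,3)@(11, 7): e=[0,-35,49] → ·  [on edge]
    (4,4)@(9, 9): e=[8,3,3] → █
    (5,4)@(11, 9): e=[4,-23,33] → ·
    (6,4)@(13, 9): e=[0,-49,63] → ·  [on edge]
    (4,5)@(9, 11): e=[12,15,-13] → ·
    (7,5)@(15, 11): e=[0,-63,77] → ·  [on edge]
    (5,6)@(11, 13): e=[12,1,1] → █
    (8,6)@(17, 13): e=[0,-77,91] → ·  [on edge]
    (9,7)@(19, 15): e=[0,-91,105] → ·  [on edge]
    (10,8)@(21, 17): e=[0,-105,119] → ·  [on edge]
  covered (3 px):
    · · · · · · · · · · ·
    · · · · · · · · · · ·
    · · · █ · · · · · · ·
    · · · · · · · · · · ·
    · · · · █ · · · · · ·
    · · · · · · · · · · ·
    · · · · · █ · · · · ·
    · · · · · · · · · · ·
    · · · · · · · · · · ·
T2:
  2·area = 118  (B↔C swapped to make it positive)
  edge (18, 10)→(16, 17): d=(-2,7) right/bottom  bias=-1
  edge (16, 17)→(4, 0): d=(-12,-17) top-left  bias=+0
  edge (4, 0)→(18, 10): d=(14,10) right/bottom  bias=-1
    (2,0)@(5, 1): e=[109,5,4] → █
    (3,0)@(7, 1): e=[95,39,-16] → ·
    (2,1)@(5, 3): e=[105,-19,32] → ·
    (3,1)@(7, 3): e=[91,15,12] → █
    (4,1)@(9, 3): e=[77,49,-8] → ·
    (3,2)@(7, 5): e=[87,-9,40] → ·
    (4,2)@(9, 5): e=[73,25,20] → █
    (5,2)@(11, 5): e=[59,59,0] → ·  [on edge]
    (4,3)@(9, 7): e=[69,1,48] → █
    (5,3)@(11, 7): e=[55,35,28] → █
    (6,3)@(13, 7): e=[41,69,8] → █
    (7,3)@(15, 7): e=[27,103,-12] → ·
  covered (15 px):
    · · █ · · · · · · · ·
    · · · █ · · · · · · ·
    · · · · █ · · · · · ·
    · · · · █ █ █ · · · ·
    · · · · · █ █ █ · · ·
    · · · · · · █ █ █ · ·
    · · · · · · · █ █ · ·
    · · · · · · · █ · · ·
    · · · · · · · · · · ·
T3:
  2·area = 202
  edge (18, 2)→(14, 16): d=(-4,14) right/bottom  bias=-1
  edge (14, 16)→(3, 4): d=(-11,-12) top-left  bias=+0
  edge (3, 4)→(18, 2): d=(15,-2) top-left  bias=+0
    (5,1)@(11, 3): e=[94,107,1] → █
    (6,1)@(13, 3): e=[66,131,5] → █
    (7,1)@(15, 3): e=[38,155,9] → █
    (8,1)@(17, 3): e=[10,179,13] → █
    (9,1)@(19, 3): e=[-18,203,17] → ·
    (2,2)@(5, 5): e=[170,13,19] → █
    (3,2)@(7, 5): e=[142,37,23] → █
    (4,2)@(9, 5): e=[114,61,27] → █
    (9,2)@(19, 5): e=[-26,181,47] → ·
    (2,3)@(5, 7): e=[162,-9,49] → ·
    (3,3)@(7, 7): e=[134,15,53] → █
    (8,3)@(17, 7): e=[-6,135,73] → ·
  covered (24 px):
    · · · · · · · · · · ·
    · · · · · █ █ █ █ · ·
    · · █ █ █ █ █ █ █ · ·
    · · · █ █ █ █ █ · · ·
    · · · · █ █ █ █ · · ·
    · · · · · █ █ █ · · ·
    · · · · · · █ · · · ·
    · · · · · · · · · · ·
    · · · · · · · · · · ·
T4:
  2·area = 48
  edge (18, 4)→(3, 10): d=(-15,6) right/bottom  bias=-1
  edge (3, 10)→(10, 4): d=(7,-6) top-left  bias=+0
  edge (10, 4)→(18, 4): d=(8,0) top-left  bias=+0
    (4,2)@(9, 5): e=[39,1,8] → █
    (5,2)@(11, 5): e=[27,13,8] → █
    (6,2)@(13, 5): e=[15,25,8] → █
    (7,2)@(15, 5): e=[3,37,8] → █
    (8,2)@(17, 5): e=[-9,49,8] → ·
    (3,3)@(7, 7): e=[21,3,24] → █
    (5,3)@(11, 7): e=[-3,27,24] → ·
    (6,3)@(13, 7): e=[-15,39,24] → ·
    (7,3)@(15, 7): e=[-27,51,24] → ·
    (2,4)@(5, 9): e=[3,5,40] → █
    (3,4)@(7, 9): e=[-9,17,40] → ·
    (4,4)@(9, 9): e=[-21,29,40] → ·
  covered (7 px):
    · · · · · · · · · · ·
    · · · · · · · · · · ·
    · · · · █ █ █ █ · · ·
    · · · █ █ · · · · · ·
    · · █ · · · · · · · ·
    · · · · · · · · · · ·
    · · · · · · · · · · ·
    · · · · · · · · · · ·
    · · · · · · · · · · ·

Answer: [5,40,3]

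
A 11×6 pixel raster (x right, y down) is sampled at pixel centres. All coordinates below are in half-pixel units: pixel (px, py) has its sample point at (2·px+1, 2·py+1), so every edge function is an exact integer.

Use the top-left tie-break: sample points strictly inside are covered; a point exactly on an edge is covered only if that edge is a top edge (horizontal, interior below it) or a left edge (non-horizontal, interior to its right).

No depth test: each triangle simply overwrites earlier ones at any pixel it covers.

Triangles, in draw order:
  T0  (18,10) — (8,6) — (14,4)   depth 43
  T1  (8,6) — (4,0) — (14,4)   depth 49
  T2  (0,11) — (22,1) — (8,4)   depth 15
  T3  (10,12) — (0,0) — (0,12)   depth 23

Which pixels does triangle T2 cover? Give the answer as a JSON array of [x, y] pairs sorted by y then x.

T0:
  2·area = 44
  edge (18, 10)→(8, 6): d=(-10,-4) top-left  bias=+0
  edge (8, 6)→(14, 4): d=(6,-2) top-left  bias=+0
  edge (14, 4)→(18, 10): d=(4,6) right/bottom  bias=-1
    (8,1)@(17, 3): e=[66,0,-22] → .  [on edge]
    (5,2)@(11, 5): e=[22,0,22] → X  [on edge]
    (6,2)@(13, 5): e=[30,4,10] → X
    (7,2)@(15, 5): e=[38,8,-2] → .
    (2,3)@(5, 7): e=[-22,0,66] → .  [on edge]
    (5,3)@(11, 7): e=[2,12,30] → X
    (7,3)@(15, 7): e=[18,20,6] → X
    (8,3)@(17, 7): e=[26,24,-6] → .
    (5,4)@(11, 9): e=[-18,24,38] → .
    (6,4)@(13, 9): e=[-10,28,26] → .
    (7,4)@(15, 9): e=[-2,32,14] → .
    (8,4)@(17, 9): e=[6,36,2] → X
  covered (6 px):
    . . . . . . . . . . .
    . . . . . . . . . . .
    . . . . . X X . . . .
    . . . . . X X X . . .
    . . . . . . . . X . .
    . . . . . . . . . . .
T1:
  2·area = 44
  edge (8, 6)→(4, 0): d=(-4,-6) top-left  bias=+0
  edge (4, 0)→(14, 4): d=(10,4) right/bottom  bias=-1
  edge (14, 4)→(8, 6): d=(-6,2) right/bottom  bias=-1
    (2,0)@(5, 1): e=[2,6,36] → X
    (3,0)@(7, 1): e=[14,-2,32] → .
    (2,1)@(5, 3): e=[-6,26,24] → .
    (3,1)@(7, 3): e=[6,18,20] → X
    (4,1)@(9, 3): e=[18,10,16] → X
    (5,1)@(11, 3): e=[30,2,12] → X
    (6,1)@(13, 3): e=[42,-6,8] → .
    (8,1)@(17, 3): e=[66,-22,0] → .  [on edge]
    (3,2)@(7, 5): e=[-2,38,8] → .
    (4,2)@(9, 5): e=[10,30,4] → X
    (5,2)@(11, 5): e=[22,22,0] → .  [on edge]
    (2,3)@(5, 7): e=[-22,66,0] → .  [on edge]
  covered (5 px):
    . . X . . . . . . . .
    . . . X X X . . . . .
    . . . . X . . . . . .
    . . . . . . . . . . .
    . . . . . . . . . . .
    . . . . . . . . . . .
T2:
  2·area = 74  (B↔C swapped to make it positive)
  edge (0, 11)→(8, 4): d=(8,-7) top-left  bias=+0
  edge (8, 4)→(22, 1): d=(14,-3) top-left  bias=+0
  edge (22, 1)→(0, 11): d=(-22,10) right/bottom  bias=-1
    (6,1)@(13, 3): e=[27,1,46] → X
    (7,1)@(15, 3): e=[41,7,26] → X
    (8,1)@(17, 3): e=[55,13,6] → X
    (9,1)@(19, 3): e=[69,19,-14] → .
    (3,2)@(7, 5): e=[1,11,62] → X
    (4,2)@(9, 5): e=[15,17,42] → X
    (5,2)@(11, 5): e=[29,23,22] → X
    (7,2)@(15, 5): e=[57,35,-18] → .
    (8,2)@(17, 5): e=[71,41,-38] → .
    (2,3)@(5, 7): e=[3,33,38] → X
    (4,3)@(9, 7): e=[31,45,-2] → .
    (5,3)@(11, 7): e=[45,51,-22] → .
  covered (10 px):
    . . . . . . . . . . .
    . . . . . . X X X . .
    . . . X X X X . . . .
    . . X X . . . . . . .
    . X . . . . . . . . .
    . . . . . . . . . . .
T3:
  2·area = 120  (B↔C swapped to make it positive)
  edge (10, 12)→(0, 12): d=(-10,0) right/bottom  bias=-1
  edge (0, 12)→(0, 0): d=(0,-12) top-left  bias=+0
  edge (0, 0)→(10, 12): d=(10,12) right/bottom  bias=-1
    (0,1)@(1, 3): e=[90,12,18] → X
    (1,1)@(3, 3): e=[90,36,-6] → .
    (0,2)@(1, 5): e=[70,12,38] → X
    (1,2)@(3, 5): e=[70,36,14] → X
    (2,2)@(5, 5): e=[70,60,-10] → .
    (0,3)@(1, 7): e=[50,12,58] → X
    (2,3)@(5, 7): e=[50,60,10] → X
    (3,3)@(7, 7): e=[50,84,-14] → .
    (0,4)@(1, 9): e=[30,12,78] → X
    (3,4)@(7, 9): e=[30,84,6] → X
    (4,4)@(9, 9): e=[30,108,-18] → .
    (0,5)@(1, 11): e=[10,12,98] → X
  covered (15 px):
    . . . . . . . . . . .
    X . . . . . . . . . .
    X X . . . . . . . . .
    X X X . . . . . . . .
    X X X X . . . . . . .
    X X X X X . . . . . .

Answer: [[6,1],[7,1],[8,1],[3,2],[4,2],[5,2],[6,2],[2,3],[3,3],[1,4]]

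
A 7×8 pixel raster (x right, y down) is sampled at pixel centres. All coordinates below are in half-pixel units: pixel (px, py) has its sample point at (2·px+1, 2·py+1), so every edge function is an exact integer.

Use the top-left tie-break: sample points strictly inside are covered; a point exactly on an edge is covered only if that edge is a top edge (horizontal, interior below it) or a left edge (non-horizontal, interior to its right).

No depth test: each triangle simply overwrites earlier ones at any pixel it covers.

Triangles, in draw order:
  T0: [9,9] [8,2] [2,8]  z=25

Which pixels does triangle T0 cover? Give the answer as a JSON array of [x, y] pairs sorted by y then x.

T0:
  2·area = 48  (B↔C swapped to make it positive)
  edge (9, 9)→(2, 8): d=(-7,-1) top-left  bias=+0
  edge (2, 8)→(8, 2): d=(6,-6) top-left  bias=+0
  edge (8, 2)→(9, 9): d=(1,7) right/bottom  bias=-1
    (4,0)@(9, 1): e=[56,0,-8] → ·  [on edge]
    (3,1)@(7, 3): e=[40,0,8] → #  [on edge]
    (4,1)@(9, 3): e=[42,12,-6] → ·
    (2,2)@(5, 5): e=[24,0,24] → #  [on edge]
    (4,2)@(9, 5): e=[28,24,-4] → ·
    (1,3)@(3, 7): e=[8,0,40] → #  [on edge]
    (4,3)@(9, 7): e=[14,36,-2] → ·
    (0,4)@(1, 9): e=[-8,0,56] → ·  [on edge]
    (1,4)@(3, 9): e=[-6,12,42] → ·
    (2,4)@(5, 9): e=[-4,24,28] → ·
    (3,4)@(7, 9): e=[-2,36,14] → ·
    (4,4)@(9, 9): e=[0,48,0] → ·  [on edge]
  covered (6 px):
    · · · · · · ·
    · · · # · · ·
    · · # # · · ·
    · # # # · · ·
    · · · · · · ·
    · · · · · · ·
    · · · · · · ·
    · · · · · · ·

Answer: [[3,1],[2,2],[3,2],[1,3],[2,3],[3,3]]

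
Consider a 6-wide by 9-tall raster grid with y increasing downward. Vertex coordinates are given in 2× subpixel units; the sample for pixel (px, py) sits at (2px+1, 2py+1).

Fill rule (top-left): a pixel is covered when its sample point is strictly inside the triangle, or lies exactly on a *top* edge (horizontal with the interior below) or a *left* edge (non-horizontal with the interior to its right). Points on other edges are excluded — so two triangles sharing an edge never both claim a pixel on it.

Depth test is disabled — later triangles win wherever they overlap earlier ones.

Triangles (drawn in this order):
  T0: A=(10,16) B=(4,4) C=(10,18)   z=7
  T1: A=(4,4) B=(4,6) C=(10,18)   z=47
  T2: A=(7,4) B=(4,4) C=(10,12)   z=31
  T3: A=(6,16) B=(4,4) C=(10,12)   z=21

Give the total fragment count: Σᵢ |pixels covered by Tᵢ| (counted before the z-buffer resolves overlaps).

T0:
  2·area = 12  (B↔C swapped to make it positive)
  edge (10, 16)→(10, 18): d=(0,2) right/bottom  bias=-1
  edge (10, 18)→(4, 4): d=(-6,-14) top-left  bias=+0
  edge (4, 4)→(10, 16): d=(6,12) right/bottom  bias=-1
    (3,5)@(7, 11): e=[6,0,6] → █  [on edge]
    (4,5)@(9, 11): e=[2,28,-18] → ·
    (3,6)@(7, 13): e=[6,-12,18] → ·
    (4,7)@(9, 15): e=[2,4,6] → █
    (5,7)@(11, 15): e=[-2,32,-18] → ·
    (4,8)@(9, 17): e=[2,-8,18] → ·
  covered (2 px):
    · · · · · ·
    · · · · · ·
    · · · · · ·
    · · · · · ·
    · · · · · ·
    · · · █ · ·
    · · · · · ·
    · · · · █ ·
    · · · · · ·
T1:
  2·area = 12  (B↔C swapped to make it positive)
  edge (4, 4)→(10, 18): d=(6,14) right/bottom  bias=-1
  edge (10, 18)→(4, 6): d=(-6,-12) top-left  bias=+0
  edge (4, 6)→(4, 4): d=(0,-2) top-left  bias=+0
    (2,3)@(5, 7): e=[4,6,2] → █
    (3,3)@(7, 7): e=[-24,30,6] → ·
    (2,4)@(5, 9): e=[16,-6,2] → ·
    (3,5)@(7, 11): e=[0,6,6] → ·  [on edge]
  covered (1 px):
    · · · · · ·
    · · · · · ·
    · · · · · ·
    · · █ · · ·
    · · · · · ·
    · · · · · ·
    · · · · · ·
    · · · · · ·
    · · · · · ·
T2:
  2·area = 24  (B↔C swapped to make it positive)
  edge (7, 4)→(10, 12): d=(3,8) right/bottom  bias=-1
  edge (10, 12)→(4, 4): d=(-6,-8) top-left  bias=+0
  edge (4, 4)→(7, 4): d=(3,0) top-left  bias=+0
    (2,2)@(5, 5): e=[19,2,3] → █
    (3,2)@(7, 5): e=[3,18,3] → █
    (4,2)@(9, 5): e=[-13,34,3] → ·
    (2,3)@(5, 7): e=[25,-10,9] → ·
    (3,3)@(7, 7): e=[9,6,9] → █
    (4,3)@(9, 7): e=[-7,22,9] → ·
    (3,4)@(7, 9): e=[15,-6,15] → ·
  covered (3 px):
    · · · · · ·
    · · · · · ·
    · · █ █ · ·
    · · · █ · ·
    · · · · · ·
    · · · · · ·
    · · · · · ·
    · · · · · ·
    · · · · · ·
T3:
  2·area = 56
  edge (6, 16)→(4, 4): d=(-2,-12) top-left  bias=+0
  edge (4, 4)→(10, 12): d=(6,8) right/bottom  bias=-1
  edge (10, 12)→(6, 16): d=(-4,4) right/bottom  bias=-1
    (2,3)@(5, 7): e=[6,10,40] → █
    (3,3)@(7, 7): e=[30,-6,32] → ·
    (2,4)@(5, 9): e=[2,22,32] → █
    (3,4)@(7, 9): e=[26,6,24] → █
    (4,4)@(9, 9): e=[50,-10,16] → ·
    (2,5)@(5, 11): e=[-2,34,24] → ·
    (3,5)@(7, 11): e=[22,18,16] → █
    (4,5)@(9, 11): e=[46,2,8] → █
    (5,5)@(11, 11): e=[70,-14,0] → ·  [on edge]
    (3,6)@(7, 13): e=[18,30,8] → █
    (4,6)@(9, 13): e=[42,14,0] → ·  [on edge]
    (3,7)@(7, 15): e=[14,42,0] → ·  [on edge]
    (2,8)@(5, 17): e=[-14,70,0] → ·  [on edge]
  covered (6 px):
    · · · · · ·
    · · · · · ·
    · · · · · ·
    · · █ · · ·
    · · █ █ · ·
    · · · █ █ ·
    · · · █ · ·
    · · · · · ·
    · · · · · ·

Final: 12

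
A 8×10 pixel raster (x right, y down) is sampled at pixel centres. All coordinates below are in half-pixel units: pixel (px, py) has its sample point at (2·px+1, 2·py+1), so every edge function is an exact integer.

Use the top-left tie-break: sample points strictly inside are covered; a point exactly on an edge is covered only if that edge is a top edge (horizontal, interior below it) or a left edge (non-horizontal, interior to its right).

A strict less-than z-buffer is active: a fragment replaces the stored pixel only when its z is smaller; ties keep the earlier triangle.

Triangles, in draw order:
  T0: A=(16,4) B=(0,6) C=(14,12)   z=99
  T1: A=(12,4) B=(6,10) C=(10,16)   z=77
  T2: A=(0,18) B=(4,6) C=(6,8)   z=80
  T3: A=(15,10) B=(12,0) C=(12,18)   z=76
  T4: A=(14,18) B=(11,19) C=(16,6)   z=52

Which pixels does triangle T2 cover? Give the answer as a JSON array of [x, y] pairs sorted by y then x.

T0:
  2·area = 124  (B↔C swapped to make it positive)
  edge (16, 4)→(14, 12): d=(-2,8) right/bottom  bias=-1
  edge (14, 12)→(0, 6): d=(-14,-6) top-left  bias=+0
  edge (0, 6)→(16, 4): d=(16,-2) top-left  bias=+0
    (4,2)@(9, 5): e=[54,68,2] → #
    (5,2)@(11, 5): e=[38,80,6] → #
    (6,2)@(13, 5): e=[22,92,10] → #
    (7,2)@(15, 5): e=[6,104,14] → #
    (1,3)@(3, 7): e=[98,4,22] → #
    (2,3)@(5, 7): e=[82,16,26] → #
    (3,3)@(7, 7): e=[66,28,30] → #
    (1,4)@(3, 9): e=[94,-24,54] → ·
    (2,4)@(5, 9): e=[78,-12,58] → ·
    (3,4)@(7, 9): e=[62,0,62] → #  [on edge]
    (7,4)@(15, 9): e=[-2,48,78] → ·
    (3,5)@(7, 11): e=[58,-28,94] → ·
  covered (16 px):
    · · · · · · · ·
    · · · · · · · ·
    · · · · # # # #
    · # # # # # # #
    · · · # # # # ·
    · · · · · · # ·
    · · · · · · · ·
    · · · · · · · ·
    · · · · · · · ·
    · · · · · · · ·
T1:
  2·area = 60  (B↔C swapped to make it positive)
  edge (12, 4)→(10, 16): d=(-2,12) right/bottom  bias=-1
  edge (10, 16)→(6, 10): d=(-4,-6) top-left  bias=+0
  edge (6, 10)→(12, 4): d=(6,-6) top-left  bias=+0
    (7,0)@(15, 1): e=[-30,90,0] → ·  [on edge]
    (6,1)@(13, 3): e=[-10,70,0] → ·  [on edge]
    (5,2)@(11, 5): e=[10,50,0] → #  [on edge]
    (6,2)@(13, 5): e=[-14,62,12] → ·
    (4,3)@(9, 7): e=[30,30,0] → #  [on edge]
    (6,3)@(13, 7): e=[-18,54,24] → ·
    (3,4)@(7, 9): e=[50,10,0] → #  [on edge]
    (6,4)@(13, 9): e=[-22,46,36] → ·
    (2,5)@(5, 11): e=[70,-10,0] → ·  [on edge]
    (3,5)@(7, 11): e=[46,2,12] → #
    (5,5)@(11, 11): e=[-2,26,36] → ·
    (1,6)@(3, 13): e=[90,-30,0] → ·  [on edge]
    (0,7)@(1, 15): e=[110,-50,0] → ·  [on edge]
  covered (9 px):
    · · · · · · · ·
    · · · · · · · ·
    · · · · · # · ·
    · · · · # # · ·
    · · · # # # · ·
    · · · # # · · ·
    · · · · # · · ·
    · · · · · · · ·
    · · · · · · · ·
    · · · · · · · ·
T2:
  2·area = 32
  edge (0, 18)→(4, 6): d=(4,-12) top-left  bias=+0
  edge (4, 6)→(6, 8): d=(2,2) right/bottom  bias=-1
  edge (6, 8)→(0, 18): d=(-6,10) right/bottom  bias=-1
    (0,1)@(1, 3): e=[-48,0,80] → ·  [on edge]
    (2,1)@(5, 3): e=[0,-8,40] → ·  [on edge]
    (4,1)@(9, 3): e=[48,-16,0] → ·  [on edge]
    (1,2)@(3, 5): e=[-16,0,48] → ·  [on edge]
    (2,3)@(5, 7): e=[16,0,16] → ·  [on edge]
    (1,4)@(3, 9): e=[0,8,24] → #  [on edge]
    (2,4)@(5, 9): e=[24,4,4] → #
    (3,4)@(7, 9): e=[48,0,-16] → ·  [on edge]
    (1,5)@(3, 11): e=[8,12,12] → #
    (2,5)@(5, 11): e=[32,8,-8] → ·
    (4,5)@(9, 11): e=[80,0,-48] → ·  [on edge]
    (1,6)@(3, 13): e=[16,16,0] → ·  [on edge]
    (5,6)@(11, 13): e=[112,0,-80] → ·  [on edge]
    (0,7)@(1, 15): e=[0,24,8] → #  [on edge]
    (6,7)@(13, 15): e=[144,0,-112] → ·  [on edge]
    (7,8)@(15, 17): e=[176,0,-144] → ·  [on edge]
  covered (4 px):
    · · · · · · · ·
    · · · · · · · ·
    · · · · · · · ·
    · · · · · · · ·
    · # # · · · · ·
    · # · · · · · ·
    · · · · · · · ·
    # · · · · · · ·
    · · · · · · · ·
    · · · · · · · ·
T3:
  2·area = 54  (B↔C swapped to make it positive)
  edge (15, 10)→(12, 18): d=(-3,8) right/bottom  bias=-1
  edge (12, 18)→(12, 0): d=(0,-18) top-left  bias=+0
  edge (12, 0)→(15, 10): d=(3,10) right/bottom  bias=-1
    (6,2)@(13, 5): e=[31,18,5] → #
    (7,2)@(15, 5): e=[15,54,-15] → ·
    (6,3)@(13, 7): e=[25,18,11] → #
    (7,3)@(15, 7): e=[9,54,-9] → ·
    (6,4)@(13, 9): e=[19,18,17] → #
    (7,4)@(15, 9): e=[3,54,-3] → ·
    (6,5)@(13, 11): e=[13,18,23] → #
    (7,5)@(15, 11): e=[-3,54,3] → ·
    (6,6)@(13, 13): e=[7,18,29] → #
    (7,6)@(15, 13): e=[-9,54,9] → ·
    (6,7)@(13, 15): e=[1,18,35] → #
    (7,7)@(15, 15): e=[-15,54,15] → ·
  covered (6 px):
    · · · · · · · ·
    · · · · · · · ·
    · · · · · · # ·
    · · · · · · # ·
    · · · · · · # ·
    · · · · · · # ·
    · · · · · · # ·
    · · · · · · # ·
    · · · · · · · ·
    · · · · · · · ·
T4:
  2·area = 34
  edge (14, 18)→(11, 19): d=(-3,1) right/bottom  bias=-1
  edge (11, 19)→(16, 6): d=(5,-13) top-left  bias=+0
  edge (16, 6)→(14, 18): d=(-2,12) right/bottom  bias=-1
    (7,4)@(15, 9): e=[26,2,6] → #
    (7,5)@(15, 11): e=[20,12,2] → #
    (7,6)@(15, 13): e=[14,22,-2] → ·
    (6,7)@(13, 15): e=[10,6,18] → #
    (7,7)@(15, 15): e=[8,32,-6] → ·
    (6,8)@(13, 17): e=[4,16,14] → #
    (7,8)@(15, 17): e=[2,42,-10] → ·
    (5,9)@(11, 19): e=[0,0,34] → ·  [on edge]
    (6,9)@(13, 19): e=[-2,26,10] → ·
  covered (4 px):
    · · · · · · · ·
    · · · · · · · ·
    · · · · · · · ·
    · · · · · · · ·
    · · · · · · · #
    · · · · · · · #
    · · · · · · · ·
    · · · · · · # ·
    · · · · · · # ·
    · · · · · · · ·

Result: [[1,4],[2,4],[1,5],[0,7]]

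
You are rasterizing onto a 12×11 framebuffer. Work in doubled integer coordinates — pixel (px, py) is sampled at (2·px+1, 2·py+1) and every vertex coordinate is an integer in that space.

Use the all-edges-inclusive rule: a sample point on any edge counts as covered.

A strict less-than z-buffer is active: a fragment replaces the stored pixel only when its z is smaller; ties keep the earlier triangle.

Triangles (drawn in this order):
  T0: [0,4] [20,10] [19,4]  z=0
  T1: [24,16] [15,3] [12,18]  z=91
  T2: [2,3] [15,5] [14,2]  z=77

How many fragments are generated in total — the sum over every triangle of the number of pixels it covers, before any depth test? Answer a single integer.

T0:
  2·area = 114  (B↔C swapped to make it positive)
  edge (0, 4)→(19, 4): d=(19,0) inclusive
  edge (19, 4)→(20, 10): d=(1,6) inclusive
  edge (20, 10)→(0, 4): d=(-20,-6) inclusive
    (2,2)@(5, 5): e=[19,85,10] → #
    (3,2)@(7, 5): e=[19,73,22] → #
    (4,2)@(9, 5): e=[19,61,34] → #
    (5,2)@(11, 5): e=[19,49,46] → #
    (6,2)@(13, 5): e=[19,37,58] → #
    (7,2)@(15, 5): e=[19,25,70] → #
    (8,2)@(17, 5): e=[19,13,82] → #
    (9,2)@(19, 5): e=[19,1,94] → #
    (10,2)@(21, 5): e=[19,-11,106] → ·
    (2,3)@(5, 7): e=[57,87,-30] → ·
    (3,3)@(7, 7): e=[57,75,-18] → ·
    (4,3)@(9, 7): e=[57,63,-6] → ·
  covered (15 px):
    · · · · · · · · · · · ·
    · · · · · · · · · · · ·
    · · # # # # # # # # · ·
    · · · · · # # # # # · ·
    · · · · · · · · # # · ·
    · · · · · · · · · · · ·
    · · · · · · · · · · · ·
    · · · · · · · · · · · ·
    · · · · · · · · · · · ·
    · · · · · · · · · · · ·
    · · · · · · · · · · · ·
T1:
  2·area = 174  (B↔C swapped to make it positive)
  edge (24, 16)→(12, 18): d=(-12,2) inclusive
  edge (12, 18)→(15, 3): d=(3,-15) inclusive
  edge (15, 3)→(24, 16): d=(9,13) inclusive
    (7,1)@(15, 3): e=[174,0,0] → #  [on edge]
    (8,1)@(17, 3): e=[170,30,-26] → ·
    (7,2)@(15, 5): e=[150,6,18] → #
    (8,2)@(17, 5): e=[146,36,-8] → ·
    (7,3)@(15, 7): e=[126,12,36] → #
    (8,3)@(17, 7): e=[122,42,10] → #
    (9,3)@(19, 7): e=[118,72,-16] → ·
    (7,4)@(15, 9): e=[102,18,54] → #
    (9,4)@(19, 9): e=[94,78,2] → #
    (10,4)@(21, 9): e=[90,108,-24] → ·
    (7,5)@(15, 11): e=[78,24,72] → #
    (10,5)@(21, 11): e=[66,114,-6] → ·
    (6,6)@(13, 13): e=[58,0,116] → #  [on edge]
  covered (24 px):
    · · · · · · · · · · · ·
    · · · · · · · # · · · ·
    · · · · · · · # · · · ·
    · · · · · · · # # · · ·
    · · · · · · · # # # · ·
    · · · · · · · # # # · ·
    · · · · · · # # # # # ·
    · · · · · · # # # # # #
    · · · · · · # # # · · ·
    · · · · · · · · · · · ·
    · · · · · · · · · · · ·
T2:
  2·area = 37  (B↔C swapped to make it positive)
  edge (2, 3)→(14, 2): d=(12,-1) inclusive
  edge (14, 2)→(15, 5): d=(1,3) inclusive
  edge (15, 5)→(2, 3): d=(-13,-2) inclusive
    (1,1)@(3, 3): e=[1,34,2] → #
    (2,1)@(5, 3): e=[3,28,6] → #
    (3,1)@(7, 3): e=[5,22,10] → #
    (4,1)@(9, 3): e=[7,16,14] → #
    (5,1)@(11, 3): e=[9,10,18] → #
    (6,1)@(13, 3): e=[11,4,22] → #
    (7,1)@(15, 3): e=[13,-2,26] → ·
    (1,2)@(3, 5): e=[25,36,-24] → ·
    (2,2)@(5, 5): e=[27,30,-20] → ·
    (3,2)@(7, 5): e=[29,24,-16] → ·
    (4,2)@(9, 5): e=[31,18,-12] → ·
    (5,2)@(11, 5): e=[33,12,-8] → ·
    (7,2)@(15, 5): e=[37,0,0] → #  [on edge]
    (8,5)@(17, 11): e=[111,0,-74] → ·  [on edge]
    (9,8)@(19, 17): e=[185,0,-148] → ·  [on edge]
  covered (7 px):
    · · · · · · · · · · · ·
    · # # # # # # · · · · ·
    · · · · · · · # · · · ·
    · · · · · · · · · · · ·
    · · · · · · · · · · · ·
    · · · · · · · · · · · ·
    · · · · · · · · · · · ·
    · · · · · · · · · · · ·
    · · · · · · · · · · · ·
    · · · · · · · · · · · ·
    · · · · · · · · · · · ·

Answer: 46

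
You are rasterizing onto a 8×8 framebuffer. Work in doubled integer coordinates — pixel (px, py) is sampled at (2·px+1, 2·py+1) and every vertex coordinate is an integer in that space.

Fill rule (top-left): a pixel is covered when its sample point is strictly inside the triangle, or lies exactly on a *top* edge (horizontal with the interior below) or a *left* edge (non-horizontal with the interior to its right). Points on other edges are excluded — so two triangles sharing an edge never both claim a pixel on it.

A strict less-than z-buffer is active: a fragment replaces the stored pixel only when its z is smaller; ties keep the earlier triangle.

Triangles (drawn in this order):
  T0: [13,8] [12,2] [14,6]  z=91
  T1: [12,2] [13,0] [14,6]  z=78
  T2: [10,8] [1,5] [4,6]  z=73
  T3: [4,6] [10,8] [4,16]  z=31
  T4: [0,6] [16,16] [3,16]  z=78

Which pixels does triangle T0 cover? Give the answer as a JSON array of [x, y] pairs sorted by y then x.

T0:
  2·area = 8
  edge (13, 8)→(12, 2): d=(-1,-6) top-left  bias=+0
  edge (12, 2)→(14, 6): d=(2,4) right/bottom  bias=-1
  edge (14, 6)→(13, 8): d=(-1,2) right/bottom  bias=-1
    (6,2)@(13, 5): e=[3,2,3] → X
    (7,2)@(15, 5): e=[15,-6,-1] → .
    (6,3)@(13, 7): e=[1,6,1] → X
    (7,3)@(15, 7): e=[13,-2,-3] → .
    (6,4)@(13, 9): e=[-1,10,-1] → .
  covered (2 px):
    . . . . . . . .
    . . . . . . . .
    . . . . . . X .
    . . . . . . X .
    . . . . . . . .
    . . . . . . . .
    . . . . . . . .
    . . . . . . . .
T1:
  2·area = 8
  edge (12, 2)→(13, 0): d=(1,-2) top-left  bias=+0
  edge (13, 0)→(14, 6): d=(1,6) right/bottom  bias=-1
  edge (14, 6)→(12, 2): d=(-2,-4) top-left  bias=+0
    (6,0)@(13, 1): e=[1,1,6] → X
    (7,0)@(15, 1): e=[5,-11,14] → .
    (6,1)@(13, 3): e=[3,3,2] → X
    (7,1)@(15, 3): e=[7,-9,10] → .
    (6,2)@(13, 5): e=[5,5,-2] → .
  covered (2 px):
    . . . . . . X .
    . . . . . . X .
    . . . . . . . .
    . . . . . . . .
    . . . . . . . .
    . . . . . . . .
    . . . . . . . .
    . . . . . . . .
T2:
  degenerate (2·area = 0) — covers nothing
T3:
  2·area = 60
  edge (4, 6)→(10, 8): d=(6,2) right/bottom  bias=-1
  edge (10, 8)→(4, 16): d=(-6,8) right/bottom  bias=-1
  edge (4, 16)→(4, 6): d=(0,-10) top-left  bias=+0
    (0,2)@(1, 5): e=[0,90,-30] → .  [on edge]
    (2,3)@(5, 7): e=[4,46,10] → X
    (3,3)@(7, 7): e=[0,30,30] → .  [on edge]
    (2,4)@(5, 9): e=[16,34,10] → X
    (3,4)@(7, 9): e=[12,18,30] → X
    (4,4)@(9, 9): e=[8,2,50] → X
    (5,4)@(11, 9): e=[4,-14,70] → .
    (6,4)@(13, 9): e=[0,-30,90] → .  [on edge]
    (2,5)@(5, 11): e=[28,22,10] → X
    (4,5)@(9, 11): e=[20,-10,50] → .
    (2,6)@(5, 13): e=[40,10,10] → X
    (3,6)@(7, 13): e=[36,-6,30] → .
  covered (7 px):
    . . . . . . . .
    . . . . . . . .
    . . . . . . . .
    . . X . . . . .
    . . X X X . . .
    . . X X . . . .
    . . X . . . . .
    . . . . . . . .
T4:
  2·area = 130
  edge (0, 6)→(16, 16): d=(16,10) right/bottom  bias=-1
  edge (16, 16)→(3, 16): d=(-13,0) right/bottom  bias=-1
  edge (3, 16)→(0, 6): d=(-3,-10) top-left  bias=+0
    (0,3)@(1, 7): e=[6,117,7] → X
    (1,3)@(3, 7): e=[-14,117,27] → .
    (0,4)@(1, 9): e=[38,91,1] → X
    (1,4)@(3, 9): e=[18,91,21] → X
    (2,4)@(5, 9): e=[-2,91,41] → .
    (0,5)@(1, 11): e=[70,65,-5] → .
    (1,5)@(3, 11): e=[50,65,15] → X
    (2,5)@(5, 11): e=[30,65,35] → X
    (3,5)@(7, 11): e=[10,65,55] → X
    (4,5)@(9, 11): e=[-10,65,75] → .
    (1,6)@(3, 13): e=[82,39,9] → X
    (4,6)@(9, 13): e=[22,39,69] → X
  covered (17 px):
    . . . . . . . .
    . . . . . . . .
    . . . . . . . .
    X . . . . . . .
    X X . . . . . .
    . X X X . . . .
    . X X X X X . .
    . X X X X X X .

Result: [[6,2],[6,3]]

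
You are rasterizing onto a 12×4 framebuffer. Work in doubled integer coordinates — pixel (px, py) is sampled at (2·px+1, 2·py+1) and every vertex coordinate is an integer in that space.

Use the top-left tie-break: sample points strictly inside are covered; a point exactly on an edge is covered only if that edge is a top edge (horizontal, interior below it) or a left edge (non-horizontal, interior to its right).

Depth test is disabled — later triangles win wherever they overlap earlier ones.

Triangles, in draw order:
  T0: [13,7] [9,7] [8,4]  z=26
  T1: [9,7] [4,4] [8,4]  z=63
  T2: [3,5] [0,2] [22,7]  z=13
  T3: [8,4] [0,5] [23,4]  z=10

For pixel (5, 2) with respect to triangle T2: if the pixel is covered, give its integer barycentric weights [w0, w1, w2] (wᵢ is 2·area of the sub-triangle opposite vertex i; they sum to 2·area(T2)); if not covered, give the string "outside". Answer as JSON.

T0:
  2·area = 12
  edge (13, 7)→(9, 7): d=(-4,0) right/bottom  bias=-1
  edge (9, 7)→(8, 4): d=(-1,-3) top-left  bias=+0
  edge (8, 4)→(13, 7): d=(5,3) right/bottom  bias=-1
    (1,0)@(3, 1): e=[24,-12,0] → ·  [on edge]
    (3,0)@(7, 1): e=[24,0,-12] → ·  [on edge]
    (4,2)@(9, 5): e=[8,2,2] → █
    (5,2)@(11, 5): e=[8,8,-4] → ·
    (0,3)@(1, 7): e=[0,-24,36] → ·  [on edge]
    (1,3)@(3, 7): e=[0,-18,30] → ·  [on edge]
    (2,3)@(5, 7): e=[0,-12,24] → ·  [on edge]
    (3,3)@(7, 7): e=[0,-6,18] → ·  [on edge]
    (4,3)@(9, 7): e=[0,0,12] → ·  [on edge]
    (5,3)@(11, 7): e=[0,6,6] → ·  [on edge]
    (6,3)@(13, 7): e=[0,12,0] → ·  [on edge]
    (7,3)@(15, 7): e=[0,18,-6] → ·  [on edge]
    (8,3)@(17, 7): e=[0,24,-12] → ·  [on edge]
    (9,3)@(19, 7): e=[0,30,-18] → ·  [on edge]
    (10,3)@(21, 7): e=[0,36,-24] → ·  [on edge]
    (11,3)@(23, 7): e=[0,42,-30] → ·  [on edge]
  covered (1 px):
    · · · · · · · · · · · ·
    · · · · · · · · · · · ·
    · · · · █ · · · · · · ·
    · · · · · · · · · · · ·
T1:
  2·area = 12
  edge (9, 7)→(4, 4): d=(-5,-3) top-left  bias=+0
  edge (4, 4)→(8, 4): d=(4,0) top-left  bias=+0
  edge (8, 4)→(9, 7): d=(1,3) right/bottom  bias=-1
    (3,0)@(7, 1): e=[24,-12,0] → ·  [on edge]
    (3,2)@(7, 5): e=[4,4,4] → █
    (4,2)@(9, 5): e=[10,4,-2] → ·
    (3,3)@(7, 7): e=[-6,12,6] → ·
    (4,3)@(9, 7): e=[0,12,0] → ·  [on edge]
  covered (1 px):
    · · · · · · · · · · · ·
    · · · · · · · · · · · ·
    · · · █ · · · · · · · ·
    · · · · · · · · · · · ·
T2:
  2·area = 51
  edge (3, 5)→(0, 2): d=(-3,-3) top-left  bias=+0
  edge (0, 2)→(22, 7): d=(22,5) right/bottom  bias=-1
  edge (22, 7)→(3, 5): d=(-19,-2) top-left  bias=+0
    (0,1)@(1, 3): e=[0,17,34] → █  [on edge]
    (1,1)@(3, 3): e=[6,7,38] → █
    (2,1)@(5, 3): e=[12,-3,42] → ·
    (0,2)@(1, 5): e=[-6,61,-4] → ·
    (1,2)@(3, 5): e=[0,51,0] → █  [on edge]
    (2,2)@(5, 5): e=[6,41,4] → █
    (3,2)@(7, 5): e=[12,31,8] → █
    (4,2)@(9, 5): e=[18,21,12] → █
    (5,2)@(11, 5): e=[24,11,16] → █
    (6,2)@(13, 5): e=[30,1,20] → █
    (7,2)@(15, 5): e=[36,-9,24] → ·
    (1,3)@(3, 7): e=[-6,95,-38] → ·
    (2,3)@(5, 7): e=[0,85,-34] → ·  [on edge]
  covered (8 px):
    · · · · · · · · · · · ·
    █ █ · · · · · · · · · ·
    · █ █ █ █ █ █ · · · · ·
    · · · · · · · · · · · ·
T3:
  2·area = 15  (B↔C swapped to make it positive)
  edge (8, 4)→(23, 4): d=(15,0) top-left  bias=+0
  edge (23, 4)→(0, 5): d=(-23,1) right/bottom  bias=-1
  edge (0, 5)→(8, 4): d=(8,-1) top-left  bias=+0
  covered (0 px):
    · · · · · · · · · · · ·
    · · · · · · · · · · · ·
    · · · · · · · · · · · ·
    · · · · · · · · · · · ·

Answer: [11,16,24]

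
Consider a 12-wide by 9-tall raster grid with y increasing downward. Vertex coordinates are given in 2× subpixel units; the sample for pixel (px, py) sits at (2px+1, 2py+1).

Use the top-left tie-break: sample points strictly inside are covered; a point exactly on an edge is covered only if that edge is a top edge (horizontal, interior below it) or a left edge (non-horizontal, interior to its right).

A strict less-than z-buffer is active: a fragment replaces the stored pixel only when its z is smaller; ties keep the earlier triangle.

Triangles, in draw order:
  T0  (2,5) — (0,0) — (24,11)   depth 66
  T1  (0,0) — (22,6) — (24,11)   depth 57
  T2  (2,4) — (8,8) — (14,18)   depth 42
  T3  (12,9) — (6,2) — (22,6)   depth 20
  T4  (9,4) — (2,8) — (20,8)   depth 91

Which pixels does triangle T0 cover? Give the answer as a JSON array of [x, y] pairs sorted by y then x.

T0:
  2·area = 98
  edge (2, 5)→(0, 0): d=(-2,-5) top-left  bias=+0
  edge (0, 0)→(24, 11): d=(24,11) right/bottom  bias=-1
  edge (24, 11)→(2, 5): d=(-22,-6) top-left  bias=+0
    (0,0)@(1, 1): e=[3,13,82] → X
    (1,0)@(3, 1): e=[13,-9,94] → .
    (0,1)@(1, 3): e=[-1,61,38] → .
    (1,1)@(3, 3): e=[9,39,50] → X
    (2,1)@(5, 3): e=[19,17,62] → X
    (3,1)@(7, 3): e=[29,-5,74] → .
    (1,2)@(3, 5): e=[5,87,6] → X
    (3,2)@(7, 5): e=[25,43,30] → X
    (4,2)@(9, 5): e=[35,21,42] → X
    (5,2)@(11, 5): e=[45,-1,54] → .
    (1,3)@(3, 7): e=[1,135,-38] → .
    (2,3)@(5, 7): e=[11,113,-26] → .
  covered (12 px):
    X . . . . . . . . . . .
    . X X . . . . . . . . .
    . X X X X . . . . . . .
    . . . . . X X X . . . .
    . . . . . . . . X X . .
    . . . . . . . . . . . .
    . . . . . . . . . . . .
    . . . . . . . . . . . .
    . . . . . . . . . . . .
T1:
  2·area = 98
  edge (0, 0)→(22, 6): d=(22,6) right/bottom  bias=-1
  edge (22, 6)→(24, 11): d=(2,5) right/bottom  bias=-1
  edge (24, 11)→(0, 0): d=(-24,-11) top-left  bias=+0
    (1,0)@(3, 1): e=[4,85,9] → X
    (2,0)@(5, 1): e=[-8,75,31] → .
    (1,1)@(3, 3): e=[48,89,-39] → .
    (3,1)@(7, 3): e=[24,69,5] → X
    (4,1)@(9, 3): e=[12,59,27] → X
    (5,1)@(11, 3): e=[0,49,49] → .  [on edge]
    (3,2)@(7, 5): e=[68,73,-43] → .
    (4,2)@(9, 5): e=[56,63,-21] → .
    (5,2)@(11, 5): e=[44,53,1] → X
    (6,2)@(13, 5): e=[32,43,23] → X
    (7,2)@(15, 5): e=[20,33,45] → X
    (8,2)@(17, 5): e=[8,23,67] → X
  covered (12 px):
    . X . . . . . . . . . .
    . . . X X . . . . . . .
    . . . . . X X X X . . .
    . . . . . . . . X X X .
    . . . . . . . . . . X X
    . . . . . . . . . . . .
    . . . . . . . . . . . .
    . . . . . . . . . . . .
    . . . . . . . . . . . .
T2:
  2·area = 36
  edge (2, 4)→(8, 8): d=(6,4) right/bottom  bias=-1
  edge (8, 8)→(14, 18): d=(6,10) right/bottom  bias=-1
  edge (14, 18)→(2, 4): d=(-12,-14) top-left  bias=+0
    (2,1)@(5, 3): e=[-18,0,54] → .  [on edge]
    (1,2)@(3, 5): e=[2,32,2] → X
    (2,2)@(5, 5): e=[-6,12,30] → .
    (1,3)@(3, 7): e=[14,44,-22] → .
    (2,3)@(5, 7): e=[6,24,6] → X
    (3,3)@(7, 7): e=[-2,4,34] → .
    (2,4)@(5, 9): e=[18,36,-18] → .
    (3,4)@(7, 9): e=[10,16,10] → X
    (4,4)@(9, 9): e=[2,-4,38] → .
    (3,5)@(7, 11): e=[22,28,-14] → .
    (4,5)@(9, 11): e=[14,8,14] → X
    (5,5)@(11, 11): e=[6,-12,42] → .
    (5,6)@(11, 13): e=[18,0,18] → .  [on edge]
  covered (4 px):
    . . . . . . . . . . . .
    . . . . . . . . . . . .
    . X . . . . . . . . . .
    . . X . . . . . . . . .
    . . . X . . . . . . . .
    . . . . X . . . . . . .
    . . . . . . . . . . . .
    . . . . . . . . . . . .
    . . . . . . . . . . . .
T3:
  2·area = 88
  edge (12, 9)→(6, 2): d=(-6,-7) top-left  bias=+0
  edge (6, 2)→(22, 6): d=(16,4) right/bottom  bias=-1
  edge (22, 6)→(12, 9): d=(-10,3) right/bottom  bias=-1
    (3,1)@(7, 3): e=[1,12,75] → X
    (4,1)@(9, 3): e=[15,4,69] → X
    (5,1)@(11, 3): e=[29,-4,63] → .
    (3,2)@(7, 5): e=[-11,44,55] → .
    (4,2)@(9, 5): e=[3,36,49] → X
    (5,2)@(11, 5): e=[17,28,43] → X
    (6,2)@(13, 5): e=[31,20,37] → X
    (7,2)@(15, 5): e=[45,12,31] → X
    (8,2)@(17, 5): e=[59,4,25] → X
    (9,2)@(19, 5): e=[73,-4,19] → .
    (4,3)@(9, 7): e=[-9,68,29] → .
    (5,3)@(11, 7): e=[5,60,23] → X
  covered (11 px):
    . . . . . . . . . . . .
    . . . X X . . . . . . .
    . . . . X X X X X . . .
    . . . . . X X X X . . .
    . . . . . . . . . . . .
    . . . . . . . . . . . .
    . . . . . . . . . . . .
    . . . . . . . . . . . .
    . . . . . . . . . . . .
T4:
  2·area = 72  (B↔C swapped to make it positive)
  edge (9, 4)→(20, 8): d=(11,4) right/bottom  bias=-1
  edge (20, 8)→(2, 8): d=(-18,0) right/bottom  bias=-1
  edge (2, 8)→(9, 4): d=(7,-4) top-left  bias=+0
    (4,2)@(9, 5): e=[11,54,7] → X
    (5,2)@(11, 5): e=[3,54,15] → X
    (6,2)@(13, 5): e=[-5,54,23] → .
    (2,3)@(5, 7): e=[49,18,5] → X
    (3,3)@(7, 7): e=[41,18,13] → X
    (6,3)@(13, 7): e=[17,18,37] → X
    (7,3)@(15, 7): e=[9,18,45] → X
    (8,3)@(17, 7): e=[1,18,53] → X
    (9,3)@(19, 7): e=[-7,18,61] → .
    (2,4)@(5, 9): e=[71,-18,19] → .
    (3,4)@(7, 9): e=[63,-18,27] → .
    (4,4)@(9, 9): e=[55,-18,35] → .
  covered (9 px):
    . . . . . . . . . . . .
    . . . . . . . . . . . .
    . . . . X X . . . . . .
    . . X X X X X X X . . .
    . . . . . . . . . . . .
    . . . . . . . . . . . .
    . . . . . . . . . . . .
    . . . . . . . . . . . .
    . . . . . . . . . . . .

Final: [[0,0],[1,1],[2,1],[1,2],[2,2],[3,2],[4,2],[5,3],[6,3],[7,3],[8,4],[9,4]]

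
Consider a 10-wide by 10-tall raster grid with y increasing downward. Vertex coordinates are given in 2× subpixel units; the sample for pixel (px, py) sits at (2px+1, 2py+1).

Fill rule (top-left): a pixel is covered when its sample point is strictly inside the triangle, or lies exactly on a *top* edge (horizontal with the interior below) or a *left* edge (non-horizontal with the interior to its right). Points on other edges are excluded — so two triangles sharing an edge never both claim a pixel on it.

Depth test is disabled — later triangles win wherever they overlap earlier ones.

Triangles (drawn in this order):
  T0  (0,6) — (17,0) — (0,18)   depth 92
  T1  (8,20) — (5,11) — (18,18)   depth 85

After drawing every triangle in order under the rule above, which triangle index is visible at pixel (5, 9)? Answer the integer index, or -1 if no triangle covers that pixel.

T0:
  2·area = 204
  edge (0, 6)→(17, 0): d=(17,-6) top-left  bias=+0
  edge (17, 0)→(0, 18): d=(-17,18) right/bottom  bias=-1
  edge (0, 18)→(0, 6): d=(0,-12) top-left  bias=+0
    (7,0)@(15, 1): e=[5,19,180] → #
    (8,0)@(17, 1): e=[17,-17,204] → ·
    (4,1)@(9, 3): e=[3,93,108] → #
    (5,1)@(11, 3): e=[15,57,132] → #
    (6,1)@(13, 3): e=[27,21,156] → #
    (7,1)@(15, 3): e=[39,-15,180] → ·
    (1,2)@(3, 5): e=[1,167,36] → #
    (2,2)@(5, 5): e=[13,131,60] → #
    (3,2)@(7, 5): e=[25,95,84] → #
    (6,2)@(13, 5): e=[61,-13,156] → ·
    (0,3)@(1, 7): e=[23,169,12] → #
    (5,3)@(11, 7): e=[83,-11,132] → ·
  covered (24 px):
    · · · · · · · # · ·
    · · · · # # # · · ·
    · # # # # # · · · ·
    # # # # # · · · · ·
    # # # # · · · · · ·
    # # # · · · · · · ·
    # # · · · · · · · ·
    # · · · · · · · · ·
    · · · · · · · · · ·
    · · · · · · · · · ·
T1:
  2·area = 96
  edge (8, 20)→(5, 11): d=(-3,-9) top-left  bias=+0
  edge (5, 11)→(18, 18): d=(13,7) right/bottom  bias=-1
  edge (18, 18)→(8, 20): d=(-10,2) right/bottom  bias=-1
    (1,2)@(3, 5): e=[0,-64,160] → ·  [on edge]
    (2,5)@(5, 11): e=[0,0,96] → ·  [on edge]
    (3,6)@(7, 13): e=[12,12,72] → #
    (4,6)@(9, 13): e=[30,-2,68] → ·
    (3,7)@(7, 15): e=[6,38,52] → #
    (4,7)@(9, 15): e=[24,24,48] → #
    (5,7)@(11, 15): e=[42,10,44] → #
    (6,7)@(13, 15): e=[60,-4,40] → ·
    (3,8)@(7, 17): e=[0,64,32] → #  [on edge]
    (6,8)@(13, 17): e=[54,22,20] → #
    (7,8)@(15, 17): e=[72,8,16] → #
    (8,8)@(17, 17): e=[90,-6,12] → ·
    (6,9)@(13, 19): e=[48,48,0] → ·  [on edge]
  covered (11 px):
    · · · · · · · · · ·
    · · · · · · · · · ·
    · · · · · · · · · ·
    · · · · · · · · · ·
    · · · · · · · · · ·
    · · · · · · · · · ·
    · · · # · · · · · ·
    · · · # # # · · · ·
    · · · # # # # # · ·
    · · · · # # · · · ·

Z-buffer (winner per pixel, '.' = empty):
  . . . . . . . 0 . .
  . . . . 0 0 0 . . .
  . 0 0 0 0 0 . . . .
  0 0 0 0 0 . . . . .
  0 0 0 0 . . . . . .
  0 0 0 . . . . . . .
  0 0 . 1 . . . . . .
  0 . . 1 1 1 . . . .
  . . . 1 1 1 1 1 . .
  . . . . 1 1 . . . .

Final: 1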